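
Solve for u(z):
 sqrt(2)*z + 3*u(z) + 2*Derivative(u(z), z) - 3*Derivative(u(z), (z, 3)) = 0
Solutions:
 u(z) = C1*exp(-2^(1/3)*z*(4/(sqrt(697) + 27)^(1/3) + 2^(1/3)*(sqrt(697) + 27)^(1/3))/12)*sin(2^(1/3)*sqrt(3)*z*(-2^(1/3)*(sqrt(697) + 27)^(1/3) + 4/(sqrt(697) + 27)^(1/3))/12) + C2*exp(-2^(1/3)*z*(4/(sqrt(697) + 27)^(1/3) + 2^(1/3)*(sqrt(697) + 27)^(1/3))/12)*cos(2^(1/3)*sqrt(3)*z*(-2^(1/3)*(sqrt(697) + 27)^(1/3) + 4/(sqrt(697) + 27)^(1/3))/12) + C3*exp(2^(1/3)*z*(4/(sqrt(697) + 27)^(1/3) + 2^(1/3)*(sqrt(697) + 27)^(1/3))/6) - sqrt(2)*z/3 + 2*sqrt(2)/9


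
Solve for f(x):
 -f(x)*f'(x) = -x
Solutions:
 f(x) = -sqrt(C1 + x^2)
 f(x) = sqrt(C1 + x^2)


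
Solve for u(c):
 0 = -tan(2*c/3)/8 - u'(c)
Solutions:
 u(c) = C1 + 3*log(cos(2*c/3))/16


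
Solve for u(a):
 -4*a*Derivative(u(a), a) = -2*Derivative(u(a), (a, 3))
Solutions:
 u(a) = C1 + Integral(C2*airyai(2^(1/3)*a) + C3*airybi(2^(1/3)*a), a)


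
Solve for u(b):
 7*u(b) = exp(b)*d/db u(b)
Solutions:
 u(b) = C1*exp(-7*exp(-b))


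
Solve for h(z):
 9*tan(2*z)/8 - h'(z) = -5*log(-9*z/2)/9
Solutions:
 h(z) = C1 + 5*z*log(-z)/9 - 5*z/9 - 5*z*log(2)/9 + 10*z*log(3)/9 - 9*log(cos(2*z))/16


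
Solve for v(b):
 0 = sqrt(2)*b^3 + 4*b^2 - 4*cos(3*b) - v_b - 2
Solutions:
 v(b) = C1 + sqrt(2)*b^4/4 + 4*b^3/3 - 2*b - 4*sin(3*b)/3


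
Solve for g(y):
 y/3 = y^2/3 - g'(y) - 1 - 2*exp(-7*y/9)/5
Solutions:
 g(y) = C1 + y^3/9 - y^2/6 - y + 18*exp(-7*y/9)/35


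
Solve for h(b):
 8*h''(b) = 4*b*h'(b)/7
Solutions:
 h(b) = C1 + C2*erfi(sqrt(7)*b/14)


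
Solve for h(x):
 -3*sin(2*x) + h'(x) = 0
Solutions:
 h(x) = C1 - 3*cos(2*x)/2


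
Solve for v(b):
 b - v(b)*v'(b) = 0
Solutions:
 v(b) = -sqrt(C1 + b^2)
 v(b) = sqrt(C1 + b^2)


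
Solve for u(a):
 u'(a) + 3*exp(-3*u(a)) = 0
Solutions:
 u(a) = log(C1 - 9*a)/3
 u(a) = log((-3^(1/3) - 3^(5/6)*I)*(C1 - 3*a)^(1/3)/2)
 u(a) = log((-3^(1/3) + 3^(5/6)*I)*(C1 - 3*a)^(1/3)/2)


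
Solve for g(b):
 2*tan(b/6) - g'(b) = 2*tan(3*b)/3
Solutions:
 g(b) = C1 - 12*log(cos(b/6)) + 2*log(cos(3*b))/9


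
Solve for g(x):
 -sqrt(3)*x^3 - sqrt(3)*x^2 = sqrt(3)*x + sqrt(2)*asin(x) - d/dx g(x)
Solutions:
 g(x) = C1 + sqrt(3)*x^4/4 + sqrt(3)*x^3/3 + sqrt(3)*x^2/2 + sqrt(2)*(x*asin(x) + sqrt(1 - x^2))


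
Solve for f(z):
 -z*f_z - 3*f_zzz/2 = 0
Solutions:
 f(z) = C1 + Integral(C2*airyai(-2^(1/3)*3^(2/3)*z/3) + C3*airybi(-2^(1/3)*3^(2/3)*z/3), z)


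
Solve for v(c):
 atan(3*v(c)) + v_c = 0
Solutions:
 Integral(1/atan(3*_y), (_y, v(c))) = C1 - c


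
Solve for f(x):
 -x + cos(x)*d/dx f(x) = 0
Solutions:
 f(x) = C1 + Integral(x/cos(x), x)


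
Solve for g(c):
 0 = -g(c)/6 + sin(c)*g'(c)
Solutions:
 g(c) = C1*(cos(c) - 1)^(1/12)/(cos(c) + 1)^(1/12)


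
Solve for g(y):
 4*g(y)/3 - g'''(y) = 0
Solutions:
 g(y) = C3*exp(6^(2/3)*y/3) + (C1*sin(2^(2/3)*3^(1/6)*y/2) + C2*cos(2^(2/3)*3^(1/6)*y/2))*exp(-6^(2/3)*y/6)


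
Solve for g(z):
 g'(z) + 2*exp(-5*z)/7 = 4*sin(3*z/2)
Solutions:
 g(z) = C1 - 8*cos(3*z/2)/3 + 2*exp(-5*z)/35


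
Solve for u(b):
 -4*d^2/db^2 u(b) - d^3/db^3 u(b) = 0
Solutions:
 u(b) = C1 + C2*b + C3*exp(-4*b)


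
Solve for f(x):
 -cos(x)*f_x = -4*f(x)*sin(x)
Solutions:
 f(x) = C1/cos(x)^4


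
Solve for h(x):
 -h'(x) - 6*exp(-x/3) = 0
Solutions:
 h(x) = C1 + 18*exp(-x/3)


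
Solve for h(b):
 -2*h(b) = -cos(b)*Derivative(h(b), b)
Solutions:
 h(b) = C1*(sin(b) + 1)/(sin(b) - 1)


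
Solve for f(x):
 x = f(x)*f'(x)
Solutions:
 f(x) = -sqrt(C1 + x^2)
 f(x) = sqrt(C1 + x^2)


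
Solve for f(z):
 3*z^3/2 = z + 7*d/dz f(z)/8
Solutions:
 f(z) = C1 + 3*z^4/7 - 4*z^2/7


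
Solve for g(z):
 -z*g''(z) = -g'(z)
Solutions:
 g(z) = C1 + C2*z^2


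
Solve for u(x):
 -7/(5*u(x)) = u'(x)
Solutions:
 u(x) = -sqrt(C1 - 70*x)/5
 u(x) = sqrt(C1 - 70*x)/5


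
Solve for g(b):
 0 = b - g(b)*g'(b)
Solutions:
 g(b) = -sqrt(C1 + b^2)
 g(b) = sqrt(C1 + b^2)


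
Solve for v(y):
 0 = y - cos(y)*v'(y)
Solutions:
 v(y) = C1 + Integral(y/cos(y), y)


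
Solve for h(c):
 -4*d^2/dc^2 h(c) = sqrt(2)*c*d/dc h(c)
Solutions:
 h(c) = C1 + C2*erf(2^(3/4)*c/4)


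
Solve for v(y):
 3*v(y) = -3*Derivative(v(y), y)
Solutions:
 v(y) = C1*exp(-y)


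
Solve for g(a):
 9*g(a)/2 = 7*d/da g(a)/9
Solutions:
 g(a) = C1*exp(81*a/14)


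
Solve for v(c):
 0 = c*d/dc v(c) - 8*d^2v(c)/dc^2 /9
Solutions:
 v(c) = C1 + C2*erfi(3*c/4)


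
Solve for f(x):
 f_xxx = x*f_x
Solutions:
 f(x) = C1 + Integral(C2*airyai(x) + C3*airybi(x), x)


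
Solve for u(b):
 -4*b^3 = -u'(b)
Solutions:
 u(b) = C1 + b^4


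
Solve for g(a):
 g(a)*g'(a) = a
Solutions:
 g(a) = -sqrt(C1 + a^2)
 g(a) = sqrt(C1 + a^2)


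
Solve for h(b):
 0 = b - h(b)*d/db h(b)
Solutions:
 h(b) = -sqrt(C1 + b^2)
 h(b) = sqrt(C1 + b^2)


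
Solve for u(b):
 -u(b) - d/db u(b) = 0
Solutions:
 u(b) = C1*exp(-b)


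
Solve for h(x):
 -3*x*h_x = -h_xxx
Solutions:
 h(x) = C1 + Integral(C2*airyai(3^(1/3)*x) + C3*airybi(3^(1/3)*x), x)


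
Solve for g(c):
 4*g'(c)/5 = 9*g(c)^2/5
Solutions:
 g(c) = -4/(C1 + 9*c)


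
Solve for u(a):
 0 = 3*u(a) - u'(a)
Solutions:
 u(a) = C1*exp(3*a)


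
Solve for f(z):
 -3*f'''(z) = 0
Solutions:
 f(z) = C1 + C2*z + C3*z^2


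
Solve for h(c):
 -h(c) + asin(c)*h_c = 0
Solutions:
 h(c) = C1*exp(Integral(1/asin(c), c))


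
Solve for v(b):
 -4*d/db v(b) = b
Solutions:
 v(b) = C1 - b^2/8


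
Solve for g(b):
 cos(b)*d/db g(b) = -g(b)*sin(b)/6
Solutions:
 g(b) = C1*cos(b)^(1/6)


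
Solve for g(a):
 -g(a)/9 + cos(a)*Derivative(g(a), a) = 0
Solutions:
 g(a) = C1*(sin(a) + 1)^(1/18)/(sin(a) - 1)^(1/18)


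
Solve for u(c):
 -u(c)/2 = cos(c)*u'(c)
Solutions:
 u(c) = C1*(sin(c) - 1)^(1/4)/(sin(c) + 1)^(1/4)


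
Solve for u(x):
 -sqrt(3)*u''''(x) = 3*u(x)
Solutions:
 u(x) = (C1*sin(sqrt(2)*3^(1/8)*x/2) + C2*cos(sqrt(2)*3^(1/8)*x/2))*exp(-sqrt(2)*3^(1/8)*x/2) + (C3*sin(sqrt(2)*3^(1/8)*x/2) + C4*cos(sqrt(2)*3^(1/8)*x/2))*exp(sqrt(2)*3^(1/8)*x/2)


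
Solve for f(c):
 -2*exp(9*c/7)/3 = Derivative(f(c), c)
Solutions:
 f(c) = C1 - 14*exp(9*c/7)/27


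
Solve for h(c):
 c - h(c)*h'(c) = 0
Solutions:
 h(c) = -sqrt(C1 + c^2)
 h(c) = sqrt(C1 + c^2)


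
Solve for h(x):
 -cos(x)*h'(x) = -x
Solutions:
 h(x) = C1 + Integral(x/cos(x), x)


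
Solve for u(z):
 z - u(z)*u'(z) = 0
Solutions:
 u(z) = -sqrt(C1 + z^2)
 u(z) = sqrt(C1 + z^2)


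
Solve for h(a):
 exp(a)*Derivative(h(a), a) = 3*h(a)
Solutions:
 h(a) = C1*exp(-3*exp(-a))


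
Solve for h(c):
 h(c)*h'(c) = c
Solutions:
 h(c) = -sqrt(C1 + c^2)
 h(c) = sqrt(C1 + c^2)


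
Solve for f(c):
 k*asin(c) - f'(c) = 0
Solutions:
 f(c) = C1 + k*(c*asin(c) + sqrt(1 - c^2))


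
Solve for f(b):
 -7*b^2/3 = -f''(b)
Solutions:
 f(b) = C1 + C2*b + 7*b^4/36


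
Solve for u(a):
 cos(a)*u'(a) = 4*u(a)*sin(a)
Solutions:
 u(a) = C1/cos(a)^4


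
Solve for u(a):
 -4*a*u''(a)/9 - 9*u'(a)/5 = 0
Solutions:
 u(a) = C1 + C2/a^(61/20)


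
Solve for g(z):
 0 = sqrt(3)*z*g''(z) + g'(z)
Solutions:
 g(z) = C1 + C2*z^(1 - sqrt(3)/3)


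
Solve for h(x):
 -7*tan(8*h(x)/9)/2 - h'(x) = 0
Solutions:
 h(x) = -9*asin(C1*exp(-28*x/9))/8 + 9*pi/8
 h(x) = 9*asin(C1*exp(-28*x/9))/8


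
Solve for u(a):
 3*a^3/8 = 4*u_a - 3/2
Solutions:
 u(a) = C1 + 3*a^4/128 + 3*a/8


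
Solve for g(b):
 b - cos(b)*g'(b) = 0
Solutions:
 g(b) = C1 + Integral(b/cos(b), b)


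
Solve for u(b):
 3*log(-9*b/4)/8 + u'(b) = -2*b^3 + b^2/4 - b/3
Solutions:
 u(b) = C1 - b^4/2 + b^3/12 - b^2/6 - 3*b*log(-b)/8 + 3*b*(-2*log(3) + 1 + 2*log(2))/8


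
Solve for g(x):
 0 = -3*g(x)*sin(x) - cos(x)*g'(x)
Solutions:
 g(x) = C1*cos(x)^3


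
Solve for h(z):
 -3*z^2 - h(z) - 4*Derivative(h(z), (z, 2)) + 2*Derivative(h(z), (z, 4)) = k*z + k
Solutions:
 h(z) = C1*exp(-z*sqrt(1 + sqrt(6)/2)) + C2*exp(z*sqrt(1 + sqrt(6)/2)) + C3*sin(z*sqrt(-1 + sqrt(6)/2)) + C4*cos(z*sqrt(-1 + sqrt(6)/2)) - k*z - k - 3*z^2 + 24


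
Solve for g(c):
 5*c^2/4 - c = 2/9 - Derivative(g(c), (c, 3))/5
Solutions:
 g(c) = C1 + C2*c + C3*c^2 - 5*c^5/48 + 5*c^4/24 + 5*c^3/27


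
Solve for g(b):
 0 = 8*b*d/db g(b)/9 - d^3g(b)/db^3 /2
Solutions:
 g(b) = C1 + Integral(C2*airyai(2*6^(1/3)*b/3) + C3*airybi(2*6^(1/3)*b/3), b)


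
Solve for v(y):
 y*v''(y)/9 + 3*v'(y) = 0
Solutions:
 v(y) = C1 + C2/y^26


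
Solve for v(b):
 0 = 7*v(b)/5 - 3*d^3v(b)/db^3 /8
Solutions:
 v(b) = C3*exp(2*15^(2/3)*7^(1/3)*b/15) + (C1*sin(3^(1/6)*5^(2/3)*7^(1/3)*b/5) + C2*cos(3^(1/6)*5^(2/3)*7^(1/3)*b/5))*exp(-15^(2/3)*7^(1/3)*b/15)


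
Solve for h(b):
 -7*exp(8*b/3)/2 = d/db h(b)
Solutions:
 h(b) = C1 - 21*exp(8*b/3)/16


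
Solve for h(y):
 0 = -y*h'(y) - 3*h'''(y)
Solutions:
 h(y) = C1 + Integral(C2*airyai(-3^(2/3)*y/3) + C3*airybi(-3^(2/3)*y/3), y)


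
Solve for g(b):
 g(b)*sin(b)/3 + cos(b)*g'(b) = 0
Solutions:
 g(b) = C1*cos(b)^(1/3)


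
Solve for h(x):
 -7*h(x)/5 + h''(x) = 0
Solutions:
 h(x) = C1*exp(-sqrt(35)*x/5) + C2*exp(sqrt(35)*x/5)


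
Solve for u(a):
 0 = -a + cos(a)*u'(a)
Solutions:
 u(a) = C1 + Integral(a/cos(a), a)


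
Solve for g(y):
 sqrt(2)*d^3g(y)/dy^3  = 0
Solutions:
 g(y) = C1 + C2*y + C3*y^2


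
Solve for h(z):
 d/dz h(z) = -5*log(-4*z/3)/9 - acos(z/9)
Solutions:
 h(z) = C1 - 5*z*log(-z)/9 - z*acos(z/9) - 10*z*log(2)/9 + 5*z/9 + 5*z*log(3)/9 + sqrt(81 - z^2)


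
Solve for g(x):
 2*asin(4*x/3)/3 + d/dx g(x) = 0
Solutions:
 g(x) = C1 - 2*x*asin(4*x/3)/3 - sqrt(9 - 16*x^2)/6


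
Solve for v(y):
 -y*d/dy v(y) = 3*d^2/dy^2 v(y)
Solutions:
 v(y) = C1 + C2*erf(sqrt(6)*y/6)


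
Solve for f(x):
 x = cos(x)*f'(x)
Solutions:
 f(x) = C1 + Integral(x/cos(x), x)


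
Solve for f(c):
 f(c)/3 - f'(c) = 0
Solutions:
 f(c) = C1*exp(c/3)


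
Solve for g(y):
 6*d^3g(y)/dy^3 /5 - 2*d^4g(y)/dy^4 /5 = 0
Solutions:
 g(y) = C1 + C2*y + C3*y^2 + C4*exp(3*y)


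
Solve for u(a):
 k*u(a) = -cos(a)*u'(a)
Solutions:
 u(a) = C1*exp(k*(log(sin(a) - 1) - log(sin(a) + 1))/2)


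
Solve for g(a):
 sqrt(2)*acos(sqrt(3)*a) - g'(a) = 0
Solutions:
 g(a) = C1 + sqrt(2)*(a*acos(sqrt(3)*a) - sqrt(3)*sqrt(1 - 3*a^2)/3)


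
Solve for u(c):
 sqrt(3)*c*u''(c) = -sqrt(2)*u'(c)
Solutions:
 u(c) = C1 + C2*c^(1 - sqrt(6)/3)


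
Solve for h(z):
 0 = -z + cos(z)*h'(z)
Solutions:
 h(z) = C1 + Integral(z/cos(z), z)


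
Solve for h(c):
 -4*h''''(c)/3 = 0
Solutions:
 h(c) = C1 + C2*c + C3*c^2 + C4*c^3


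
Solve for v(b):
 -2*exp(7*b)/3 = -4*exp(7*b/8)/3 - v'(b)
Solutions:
 v(b) = C1 - 32*exp(7*b/8)/21 + 2*exp(7*b)/21


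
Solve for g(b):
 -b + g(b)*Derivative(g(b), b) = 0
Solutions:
 g(b) = -sqrt(C1 + b^2)
 g(b) = sqrt(C1 + b^2)


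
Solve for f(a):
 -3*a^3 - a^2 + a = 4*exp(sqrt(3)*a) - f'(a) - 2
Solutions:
 f(a) = C1 + 3*a^4/4 + a^3/3 - a^2/2 - 2*a + 4*sqrt(3)*exp(sqrt(3)*a)/3


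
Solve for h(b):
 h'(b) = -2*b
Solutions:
 h(b) = C1 - b^2


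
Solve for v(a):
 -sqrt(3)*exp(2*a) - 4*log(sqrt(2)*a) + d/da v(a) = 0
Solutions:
 v(a) = C1 + 4*a*log(a) + 2*a*(-2 + log(2)) + sqrt(3)*exp(2*a)/2


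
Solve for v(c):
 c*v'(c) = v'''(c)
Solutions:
 v(c) = C1 + Integral(C2*airyai(c) + C3*airybi(c), c)


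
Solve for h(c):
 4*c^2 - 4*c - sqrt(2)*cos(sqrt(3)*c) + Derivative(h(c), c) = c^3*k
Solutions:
 h(c) = C1 + c^4*k/4 - 4*c^3/3 + 2*c^2 + sqrt(6)*sin(sqrt(3)*c)/3


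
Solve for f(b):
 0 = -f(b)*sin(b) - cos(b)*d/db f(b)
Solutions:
 f(b) = C1*cos(b)


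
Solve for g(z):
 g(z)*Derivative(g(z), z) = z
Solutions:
 g(z) = -sqrt(C1 + z^2)
 g(z) = sqrt(C1 + z^2)


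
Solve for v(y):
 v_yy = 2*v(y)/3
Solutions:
 v(y) = C1*exp(-sqrt(6)*y/3) + C2*exp(sqrt(6)*y/3)


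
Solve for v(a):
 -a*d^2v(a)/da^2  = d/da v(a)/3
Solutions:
 v(a) = C1 + C2*a^(2/3)


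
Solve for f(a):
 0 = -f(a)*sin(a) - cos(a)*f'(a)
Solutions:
 f(a) = C1*cos(a)


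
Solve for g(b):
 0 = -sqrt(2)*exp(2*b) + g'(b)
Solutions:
 g(b) = C1 + sqrt(2)*exp(2*b)/2


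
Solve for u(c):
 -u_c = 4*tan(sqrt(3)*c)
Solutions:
 u(c) = C1 + 4*sqrt(3)*log(cos(sqrt(3)*c))/3


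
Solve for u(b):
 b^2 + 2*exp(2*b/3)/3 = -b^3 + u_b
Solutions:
 u(b) = C1 + b^4/4 + b^3/3 + exp(2*b/3)


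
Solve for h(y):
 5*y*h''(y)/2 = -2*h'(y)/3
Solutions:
 h(y) = C1 + C2*y^(11/15)


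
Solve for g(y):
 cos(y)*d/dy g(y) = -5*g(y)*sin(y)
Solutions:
 g(y) = C1*cos(y)^5


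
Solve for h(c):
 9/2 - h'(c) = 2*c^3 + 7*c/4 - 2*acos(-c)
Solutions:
 h(c) = C1 - c^4/2 - 7*c^2/8 + 2*c*acos(-c) + 9*c/2 + 2*sqrt(1 - c^2)


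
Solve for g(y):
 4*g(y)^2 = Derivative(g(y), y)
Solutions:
 g(y) = -1/(C1 + 4*y)


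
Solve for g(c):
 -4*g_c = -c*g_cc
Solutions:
 g(c) = C1 + C2*c^5


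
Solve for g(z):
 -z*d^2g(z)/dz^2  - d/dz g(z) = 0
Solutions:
 g(z) = C1 + C2*log(z)


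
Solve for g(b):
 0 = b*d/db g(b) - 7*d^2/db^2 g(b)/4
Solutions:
 g(b) = C1 + C2*erfi(sqrt(14)*b/7)


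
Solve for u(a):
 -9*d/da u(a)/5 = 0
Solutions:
 u(a) = C1


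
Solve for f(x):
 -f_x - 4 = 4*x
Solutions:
 f(x) = C1 - 2*x^2 - 4*x


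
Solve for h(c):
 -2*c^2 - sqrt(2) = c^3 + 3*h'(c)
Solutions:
 h(c) = C1 - c^4/12 - 2*c^3/9 - sqrt(2)*c/3


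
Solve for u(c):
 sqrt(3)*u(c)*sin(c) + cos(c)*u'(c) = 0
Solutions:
 u(c) = C1*cos(c)^(sqrt(3))


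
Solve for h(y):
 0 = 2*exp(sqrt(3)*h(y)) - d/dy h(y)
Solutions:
 h(y) = sqrt(3)*(2*log(-1/(C1 + 2*y)) - log(3))/6


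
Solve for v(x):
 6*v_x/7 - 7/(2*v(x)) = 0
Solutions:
 v(x) = -sqrt(C1 + 294*x)/6
 v(x) = sqrt(C1 + 294*x)/6


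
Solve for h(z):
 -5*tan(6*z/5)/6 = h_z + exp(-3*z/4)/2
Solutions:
 h(z) = C1 - 25*log(tan(6*z/5)^2 + 1)/72 + 2*exp(-3*z/4)/3


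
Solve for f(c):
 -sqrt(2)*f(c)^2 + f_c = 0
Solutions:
 f(c) = -1/(C1 + sqrt(2)*c)


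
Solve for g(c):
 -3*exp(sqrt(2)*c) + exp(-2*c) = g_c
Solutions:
 g(c) = C1 - 3*sqrt(2)*exp(sqrt(2)*c)/2 - exp(-2*c)/2


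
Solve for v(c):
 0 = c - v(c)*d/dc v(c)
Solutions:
 v(c) = -sqrt(C1 + c^2)
 v(c) = sqrt(C1 + c^2)


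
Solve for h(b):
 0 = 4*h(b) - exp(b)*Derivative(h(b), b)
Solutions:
 h(b) = C1*exp(-4*exp(-b))


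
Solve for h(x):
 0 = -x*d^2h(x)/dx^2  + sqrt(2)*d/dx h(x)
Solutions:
 h(x) = C1 + C2*x^(1 + sqrt(2))


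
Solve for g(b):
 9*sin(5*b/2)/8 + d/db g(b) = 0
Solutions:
 g(b) = C1 + 9*cos(5*b/2)/20


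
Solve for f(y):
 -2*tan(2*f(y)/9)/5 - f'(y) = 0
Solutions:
 f(y) = -9*asin(C1*exp(-4*y/45))/2 + 9*pi/2
 f(y) = 9*asin(C1*exp(-4*y/45))/2


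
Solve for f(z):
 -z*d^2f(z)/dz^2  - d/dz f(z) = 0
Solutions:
 f(z) = C1 + C2*log(z)


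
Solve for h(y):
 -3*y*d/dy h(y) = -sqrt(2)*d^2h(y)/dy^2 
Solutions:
 h(y) = C1 + C2*erfi(2^(1/4)*sqrt(3)*y/2)


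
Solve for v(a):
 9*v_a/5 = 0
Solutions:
 v(a) = C1


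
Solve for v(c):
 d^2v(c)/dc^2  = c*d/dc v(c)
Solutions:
 v(c) = C1 + C2*erfi(sqrt(2)*c/2)


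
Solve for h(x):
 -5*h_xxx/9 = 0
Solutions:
 h(x) = C1 + C2*x + C3*x^2


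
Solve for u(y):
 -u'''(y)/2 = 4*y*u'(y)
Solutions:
 u(y) = C1 + Integral(C2*airyai(-2*y) + C3*airybi(-2*y), y)


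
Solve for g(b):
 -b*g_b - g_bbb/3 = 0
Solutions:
 g(b) = C1 + Integral(C2*airyai(-3^(1/3)*b) + C3*airybi(-3^(1/3)*b), b)


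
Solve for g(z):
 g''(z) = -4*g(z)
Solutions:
 g(z) = C1*sin(2*z) + C2*cos(2*z)


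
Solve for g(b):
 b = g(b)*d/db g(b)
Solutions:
 g(b) = -sqrt(C1 + b^2)
 g(b) = sqrt(C1 + b^2)


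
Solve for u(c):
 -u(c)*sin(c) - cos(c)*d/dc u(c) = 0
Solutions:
 u(c) = C1*cos(c)


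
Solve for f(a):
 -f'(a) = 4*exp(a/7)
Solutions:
 f(a) = C1 - 28*exp(a/7)


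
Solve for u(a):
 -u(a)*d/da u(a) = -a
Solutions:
 u(a) = -sqrt(C1 + a^2)
 u(a) = sqrt(C1 + a^2)


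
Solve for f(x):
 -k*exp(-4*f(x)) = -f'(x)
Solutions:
 f(x) = log(-I*(C1 + 4*k*x)^(1/4))
 f(x) = log(I*(C1 + 4*k*x)^(1/4))
 f(x) = log(-(C1 + 4*k*x)^(1/4))
 f(x) = log(C1 + 4*k*x)/4


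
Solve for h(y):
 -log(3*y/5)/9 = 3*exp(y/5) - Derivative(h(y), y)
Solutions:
 h(y) = C1 + y*log(y)/9 + y*(-log(5) - 1 + log(3))/9 + 15*exp(y/5)


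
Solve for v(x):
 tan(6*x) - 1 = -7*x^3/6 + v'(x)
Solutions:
 v(x) = C1 + 7*x^4/24 - x - log(cos(6*x))/6


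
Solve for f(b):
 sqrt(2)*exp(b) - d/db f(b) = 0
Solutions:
 f(b) = C1 + sqrt(2)*exp(b)


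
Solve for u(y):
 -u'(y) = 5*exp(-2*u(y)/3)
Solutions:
 u(y) = 3*log(-sqrt(C1 - 5*y)) - 3*log(3) + 3*log(6)/2
 u(y) = 3*log(C1 - 5*y)/2 - 3*log(3) + 3*log(6)/2


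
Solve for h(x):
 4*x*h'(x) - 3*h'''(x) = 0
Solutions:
 h(x) = C1 + Integral(C2*airyai(6^(2/3)*x/3) + C3*airybi(6^(2/3)*x/3), x)


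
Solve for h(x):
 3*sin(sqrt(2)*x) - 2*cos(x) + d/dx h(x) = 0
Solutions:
 h(x) = C1 + 2*sin(x) + 3*sqrt(2)*cos(sqrt(2)*x)/2


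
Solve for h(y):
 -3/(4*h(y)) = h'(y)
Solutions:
 h(y) = -sqrt(C1 - 6*y)/2
 h(y) = sqrt(C1 - 6*y)/2


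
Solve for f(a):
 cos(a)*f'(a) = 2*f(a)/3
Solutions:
 f(a) = C1*(sin(a) + 1)^(1/3)/(sin(a) - 1)^(1/3)


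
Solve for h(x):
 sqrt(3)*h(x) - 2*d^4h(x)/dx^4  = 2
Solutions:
 h(x) = C1*exp(-2^(3/4)*3^(1/8)*x/2) + C2*exp(2^(3/4)*3^(1/8)*x/2) + C3*sin(2^(3/4)*3^(1/8)*x/2) + C4*cos(2^(3/4)*3^(1/8)*x/2) + 2*sqrt(3)/3


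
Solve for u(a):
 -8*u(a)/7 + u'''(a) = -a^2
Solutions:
 u(a) = C3*exp(2*7^(2/3)*a/7) + 7*a^2/8 + (C1*sin(sqrt(3)*7^(2/3)*a/7) + C2*cos(sqrt(3)*7^(2/3)*a/7))*exp(-7^(2/3)*a/7)


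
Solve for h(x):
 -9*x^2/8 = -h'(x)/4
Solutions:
 h(x) = C1 + 3*x^3/2


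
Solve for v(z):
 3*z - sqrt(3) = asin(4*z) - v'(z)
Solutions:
 v(z) = C1 - 3*z^2/2 + z*asin(4*z) + sqrt(3)*z + sqrt(1 - 16*z^2)/4


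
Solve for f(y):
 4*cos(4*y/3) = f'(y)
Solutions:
 f(y) = C1 + 3*sin(4*y/3)


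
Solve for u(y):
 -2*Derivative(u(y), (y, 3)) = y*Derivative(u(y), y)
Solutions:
 u(y) = C1 + Integral(C2*airyai(-2^(2/3)*y/2) + C3*airybi(-2^(2/3)*y/2), y)


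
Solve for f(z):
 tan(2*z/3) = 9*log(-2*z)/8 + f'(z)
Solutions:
 f(z) = C1 - 9*z*log(-z)/8 - 9*z*log(2)/8 + 9*z/8 - 3*log(cos(2*z/3))/2


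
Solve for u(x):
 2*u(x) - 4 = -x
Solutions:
 u(x) = 2 - x/2


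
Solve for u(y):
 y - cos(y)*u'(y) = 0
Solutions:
 u(y) = C1 + Integral(y/cos(y), y)


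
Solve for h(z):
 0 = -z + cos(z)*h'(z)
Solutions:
 h(z) = C1 + Integral(z/cos(z), z)


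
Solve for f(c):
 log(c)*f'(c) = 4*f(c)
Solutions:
 f(c) = C1*exp(4*li(c))


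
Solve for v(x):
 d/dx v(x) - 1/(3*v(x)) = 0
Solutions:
 v(x) = -sqrt(C1 + 6*x)/3
 v(x) = sqrt(C1 + 6*x)/3


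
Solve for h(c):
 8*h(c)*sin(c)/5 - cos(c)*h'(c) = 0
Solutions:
 h(c) = C1/cos(c)^(8/5)


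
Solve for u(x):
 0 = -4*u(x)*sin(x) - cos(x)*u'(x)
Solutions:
 u(x) = C1*cos(x)^4


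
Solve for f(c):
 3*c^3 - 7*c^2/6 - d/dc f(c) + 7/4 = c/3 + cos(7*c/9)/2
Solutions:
 f(c) = C1 + 3*c^4/4 - 7*c^3/18 - c^2/6 + 7*c/4 - 9*sin(7*c/9)/14


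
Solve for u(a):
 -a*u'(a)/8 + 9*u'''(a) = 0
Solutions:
 u(a) = C1 + Integral(C2*airyai(3^(1/3)*a/6) + C3*airybi(3^(1/3)*a/6), a)


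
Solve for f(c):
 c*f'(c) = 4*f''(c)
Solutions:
 f(c) = C1 + C2*erfi(sqrt(2)*c/4)


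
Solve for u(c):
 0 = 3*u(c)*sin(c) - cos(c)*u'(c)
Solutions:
 u(c) = C1/cos(c)^3


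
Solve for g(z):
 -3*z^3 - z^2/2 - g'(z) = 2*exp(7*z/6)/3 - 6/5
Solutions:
 g(z) = C1 - 3*z^4/4 - z^3/6 + 6*z/5 - 4*exp(7*z/6)/7


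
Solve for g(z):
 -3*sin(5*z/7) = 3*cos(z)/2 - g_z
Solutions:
 g(z) = C1 + 3*sin(z)/2 - 21*cos(5*z/7)/5


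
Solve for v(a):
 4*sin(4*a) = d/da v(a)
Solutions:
 v(a) = C1 - cos(4*a)


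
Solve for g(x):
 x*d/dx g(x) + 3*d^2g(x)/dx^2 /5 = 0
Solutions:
 g(x) = C1 + C2*erf(sqrt(30)*x/6)


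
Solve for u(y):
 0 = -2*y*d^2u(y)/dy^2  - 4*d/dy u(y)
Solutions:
 u(y) = C1 + C2/y


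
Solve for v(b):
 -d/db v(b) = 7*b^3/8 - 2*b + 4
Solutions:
 v(b) = C1 - 7*b^4/32 + b^2 - 4*b


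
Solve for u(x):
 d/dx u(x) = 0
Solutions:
 u(x) = C1


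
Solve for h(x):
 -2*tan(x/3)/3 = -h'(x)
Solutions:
 h(x) = C1 - 2*log(cos(x/3))


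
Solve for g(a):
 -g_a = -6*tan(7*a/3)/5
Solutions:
 g(a) = C1 - 18*log(cos(7*a/3))/35


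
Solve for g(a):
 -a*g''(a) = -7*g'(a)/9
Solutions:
 g(a) = C1 + C2*a^(16/9)


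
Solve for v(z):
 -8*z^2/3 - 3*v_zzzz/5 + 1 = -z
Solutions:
 v(z) = C1 + C2*z + C3*z^2 + C4*z^3 - z^6/81 + z^5/72 + 5*z^4/72


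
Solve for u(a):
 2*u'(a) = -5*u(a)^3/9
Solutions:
 u(a) = -3*sqrt(-1/(C1 - 5*a))
 u(a) = 3*sqrt(-1/(C1 - 5*a))


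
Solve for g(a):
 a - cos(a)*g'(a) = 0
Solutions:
 g(a) = C1 + Integral(a/cos(a), a)


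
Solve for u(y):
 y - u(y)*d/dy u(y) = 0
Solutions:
 u(y) = -sqrt(C1 + y^2)
 u(y) = sqrt(C1 + y^2)


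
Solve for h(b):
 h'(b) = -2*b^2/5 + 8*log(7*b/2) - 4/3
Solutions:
 h(b) = C1 - 2*b^3/15 + 8*b*log(b) - 28*b/3 - 8*b*log(2) + 8*b*log(7)


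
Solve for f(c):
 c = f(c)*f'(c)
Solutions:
 f(c) = -sqrt(C1 + c^2)
 f(c) = sqrt(C1 + c^2)


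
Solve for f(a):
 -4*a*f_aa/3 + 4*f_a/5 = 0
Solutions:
 f(a) = C1 + C2*a^(8/5)


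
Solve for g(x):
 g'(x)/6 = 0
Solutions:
 g(x) = C1


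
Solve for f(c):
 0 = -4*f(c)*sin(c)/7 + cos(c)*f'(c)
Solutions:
 f(c) = C1/cos(c)^(4/7)


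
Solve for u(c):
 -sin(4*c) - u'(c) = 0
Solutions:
 u(c) = C1 + cos(4*c)/4


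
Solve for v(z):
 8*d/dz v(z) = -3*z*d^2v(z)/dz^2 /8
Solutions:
 v(z) = C1 + C2/z^(61/3)


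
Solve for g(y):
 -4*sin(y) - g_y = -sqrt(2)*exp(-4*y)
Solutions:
 g(y) = C1 + 4*cos(y) - sqrt(2)*exp(-4*y)/4


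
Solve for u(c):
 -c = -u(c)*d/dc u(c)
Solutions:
 u(c) = -sqrt(C1 + c^2)
 u(c) = sqrt(C1 + c^2)


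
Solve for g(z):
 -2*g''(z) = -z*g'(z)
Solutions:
 g(z) = C1 + C2*erfi(z/2)


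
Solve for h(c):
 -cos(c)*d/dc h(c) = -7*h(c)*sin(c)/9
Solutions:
 h(c) = C1/cos(c)^(7/9)


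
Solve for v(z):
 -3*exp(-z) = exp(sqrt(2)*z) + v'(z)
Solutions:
 v(z) = C1 - sqrt(2)*exp(sqrt(2)*z)/2 + 3*exp(-z)


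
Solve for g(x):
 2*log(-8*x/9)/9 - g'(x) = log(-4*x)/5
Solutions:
 g(x) = C1 + x*log(-x)/45 + x*(-20*log(3) - 1 + 12*log(2))/45


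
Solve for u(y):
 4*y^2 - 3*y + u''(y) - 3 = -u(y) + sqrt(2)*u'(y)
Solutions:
 u(y) = -4*y^2 - 8*sqrt(2)*y + 3*y + (C1*sin(sqrt(2)*y/2) + C2*cos(sqrt(2)*y/2))*exp(sqrt(2)*y/2) - 5 + 3*sqrt(2)


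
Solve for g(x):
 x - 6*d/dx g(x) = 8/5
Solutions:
 g(x) = C1 + x^2/12 - 4*x/15


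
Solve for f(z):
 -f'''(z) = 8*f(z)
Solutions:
 f(z) = C3*exp(-2*z) + (C1*sin(sqrt(3)*z) + C2*cos(sqrt(3)*z))*exp(z)


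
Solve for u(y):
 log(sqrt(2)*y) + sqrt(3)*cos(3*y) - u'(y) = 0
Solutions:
 u(y) = C1 + y*log(y) - y + y*log(2)/2 + sqrt(3)*sin(3*y)/3


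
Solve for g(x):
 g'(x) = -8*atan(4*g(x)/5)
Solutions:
 Integral(1/atan(4*_y/5), (_y, g(x))) = C1 - 8*x


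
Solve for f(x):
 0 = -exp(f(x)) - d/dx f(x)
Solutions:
 f(x) = log(1/(C1 + x))


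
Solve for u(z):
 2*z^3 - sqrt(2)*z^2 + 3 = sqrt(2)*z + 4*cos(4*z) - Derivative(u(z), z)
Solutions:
 u(z) = C1 - z^4/2 + sqrt(2)*z^3/3 + sqrt(2)*z^2/2 - 3*z + sin(4*z)


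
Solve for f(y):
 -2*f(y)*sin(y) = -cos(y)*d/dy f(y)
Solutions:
 f(y) = C1/cos(y)^2


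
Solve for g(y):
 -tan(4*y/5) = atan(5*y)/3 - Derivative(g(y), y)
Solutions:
 g(y) = C1 + y*atan(5*y)/3 - log(25*y^2 + 1)/30 - 5*log(cos(4*y/5))/4


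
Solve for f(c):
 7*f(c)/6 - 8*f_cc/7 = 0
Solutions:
 f(c) = C1*exp(-7*sqrt(3)*c/12) + C2*exp(7*sqrt(3)*c/12)


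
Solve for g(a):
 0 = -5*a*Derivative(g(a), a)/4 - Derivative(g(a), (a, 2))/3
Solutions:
 g(a) = C1 + C2*erf(sqrt(30)*a/4)


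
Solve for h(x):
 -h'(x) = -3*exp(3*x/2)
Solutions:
 h(x) = C1 + 2*exp(3*x/2)


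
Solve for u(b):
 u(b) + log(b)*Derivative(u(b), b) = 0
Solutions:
 u(b) = C1*exp(-li(b))


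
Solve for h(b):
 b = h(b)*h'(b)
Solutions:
 h(b) = -sqrt(C1 + b^2)
 h(b) = sqrt(C1 + b^2)


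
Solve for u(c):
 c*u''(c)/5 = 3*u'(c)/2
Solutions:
 u(c) = C1 + C2*c^(17/2)


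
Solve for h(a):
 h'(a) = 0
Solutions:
 h(a) = C1


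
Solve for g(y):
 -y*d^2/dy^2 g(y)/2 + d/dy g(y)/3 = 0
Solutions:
 g(y) = C1 + C2*y^(5/3)


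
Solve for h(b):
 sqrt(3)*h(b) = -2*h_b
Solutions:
 h(b) = C1*exp(-sqrt(3)*b/2)


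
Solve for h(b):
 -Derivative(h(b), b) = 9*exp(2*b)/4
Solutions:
 h(b) = C1 - 9*exp(2*b)/8


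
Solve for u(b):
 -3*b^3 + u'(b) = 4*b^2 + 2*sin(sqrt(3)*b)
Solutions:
 u(b) = C1 + 3*b^4/4 + 4*b^3/3 - 2*sqrt(3)*cos(sqrt(3)*b)/3


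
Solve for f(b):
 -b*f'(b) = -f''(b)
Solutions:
 f(b) = C1 + C2*erfi(sqrt(2)*b/2)


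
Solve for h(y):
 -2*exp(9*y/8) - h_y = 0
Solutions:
 h(y) = C1 - 16*exp(9*y/8)/9


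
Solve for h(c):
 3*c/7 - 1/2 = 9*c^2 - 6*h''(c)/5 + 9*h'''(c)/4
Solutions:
 h(c) = C1 + C2*c + C3*exp(8*c/15) + 5*c^4/8 + 1555*c^3/336 + 70535*c^2/2688


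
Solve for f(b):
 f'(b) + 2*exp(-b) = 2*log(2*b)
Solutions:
 f(b) = C1 + 2*b*log(b) + 2*b*(-1 + log(2)) + 2*exp(-b)


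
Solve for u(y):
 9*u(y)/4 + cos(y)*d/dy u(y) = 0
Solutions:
 u(y) = C1*(sin(y) - 1)^(9/8)/(sin(y) + 1)^(9/8)


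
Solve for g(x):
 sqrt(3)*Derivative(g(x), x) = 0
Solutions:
 g(x) = C1


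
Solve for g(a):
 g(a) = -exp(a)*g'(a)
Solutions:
 g(a) = C1*exp(exp(-a))


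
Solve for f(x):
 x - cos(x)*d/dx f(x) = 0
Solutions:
 f(x) = C1 + Integral(x/cos(x), x)


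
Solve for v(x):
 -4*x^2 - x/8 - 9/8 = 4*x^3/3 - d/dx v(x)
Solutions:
 v(x) = C1 + x^4/3 + 4*x^3/3 + x^2/16 + 9*x/8


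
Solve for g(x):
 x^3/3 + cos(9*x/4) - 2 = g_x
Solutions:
 g(x) = C1 + x^4/12 - 2*x + 4*sin(9*x/4)/9


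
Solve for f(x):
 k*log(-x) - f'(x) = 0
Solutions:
 f(x) = C1 + k*x*log(-x) - k*x


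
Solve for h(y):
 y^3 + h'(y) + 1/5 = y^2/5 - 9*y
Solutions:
 h(y) = C1 - y^4/4 + y^3/15 - 9*y^2/2 - y/5


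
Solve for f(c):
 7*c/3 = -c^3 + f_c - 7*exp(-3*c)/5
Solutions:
 f(c) = C1 + c^4/4 + 7*c^2/6 - 7*exp(-3*c)/15


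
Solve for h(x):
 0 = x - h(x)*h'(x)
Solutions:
 h(x) = -sqrt(C1 + x^2)
 h(x) = sqrt(C1 + x^2)


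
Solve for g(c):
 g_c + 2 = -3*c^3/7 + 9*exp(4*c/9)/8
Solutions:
 g(c) = C1 - 3*c^4/28 - 2*c + 81*exp(4*c/9)/32


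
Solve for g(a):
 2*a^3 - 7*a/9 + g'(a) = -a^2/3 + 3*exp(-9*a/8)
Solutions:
 g(a) = C1 - a^4/2 - a^3/9 + 7*a^2/18 - 8*exp(-9*a/8)/3


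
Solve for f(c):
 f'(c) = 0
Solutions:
 f(c) = C1


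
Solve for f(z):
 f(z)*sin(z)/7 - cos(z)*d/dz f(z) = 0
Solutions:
 f(z) = C1/cos(z)^(1/7)


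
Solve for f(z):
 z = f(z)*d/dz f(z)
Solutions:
 f(z) = -sqrt(C1 + z^2)
 f(z) = sqrt(C1 + z^2)


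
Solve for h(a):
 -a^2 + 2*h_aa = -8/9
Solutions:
 h(a) = C1 + C2*a + a^4/24 - 2*a^2/9


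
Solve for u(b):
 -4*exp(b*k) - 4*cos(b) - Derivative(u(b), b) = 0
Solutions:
 u(b) = C1 - 4*sin(b) - 4*exp(b*k)/k


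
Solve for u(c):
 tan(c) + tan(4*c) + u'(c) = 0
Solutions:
 u(c) = C1 + log(cos(c)) + log(cos(4*c))/4


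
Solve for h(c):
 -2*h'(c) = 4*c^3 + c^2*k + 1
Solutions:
 h(c) = C1 - c^4/2 - c^3*k/6 - c/2


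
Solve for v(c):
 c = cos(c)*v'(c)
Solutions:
 v(c) = C1 + Integral(c/cos(c), c)


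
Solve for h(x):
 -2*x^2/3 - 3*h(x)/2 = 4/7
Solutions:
 h(x) = -4*x^2/9 - 8/21


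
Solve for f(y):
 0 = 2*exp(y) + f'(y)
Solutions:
 f(y) = C1 - 2*exp(y)


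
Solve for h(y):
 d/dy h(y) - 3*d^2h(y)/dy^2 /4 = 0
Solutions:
 h(y) = C1 + C2*exp(4*y/3)


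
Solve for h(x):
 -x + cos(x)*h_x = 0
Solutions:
 h(x) = C1 + Integral(x/cos(x), x)


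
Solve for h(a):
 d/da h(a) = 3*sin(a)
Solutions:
 h(a) = C1 - 3*cos(a)


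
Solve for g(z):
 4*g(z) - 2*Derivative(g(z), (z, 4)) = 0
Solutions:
 g(z) = C1*exp(-2^(1/4)*z) + C2*exp(2^(1/4)*z) + C3*sin(2^(1/4)*z) + C4*cos(2^(1/4)*z)


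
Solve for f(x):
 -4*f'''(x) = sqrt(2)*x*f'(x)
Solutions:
 f(x) = C1 + Integral(C2*airyai(-sqrt(2)*x/2) + C3*airybi(-sqrt(2)*x/2), x)


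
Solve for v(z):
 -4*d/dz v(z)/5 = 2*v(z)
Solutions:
 v(z) = C1*exp(-5*z/2)


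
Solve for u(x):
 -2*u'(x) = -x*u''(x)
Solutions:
 u(x) = C1 + C2*x^3


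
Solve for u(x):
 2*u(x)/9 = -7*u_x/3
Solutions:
 u(x) = C1*exp(-2*x/21)


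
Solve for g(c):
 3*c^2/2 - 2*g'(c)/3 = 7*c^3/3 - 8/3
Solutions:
 g(c) = C1 - 7*c^4/8 + 3*c^3/4 + 4*c


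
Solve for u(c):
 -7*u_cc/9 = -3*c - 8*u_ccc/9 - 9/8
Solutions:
 u(c) = C1 + C2*c + C3*exp(7*c/8) + 9*c^3/14 + 2295*c^2/784


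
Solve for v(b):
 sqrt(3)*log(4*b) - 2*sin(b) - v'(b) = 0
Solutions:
 v(b) = C1 + sqrt(3)*b*(log(b) - 1) + 2*sqrt(3)*b*log(2) + 2*cos(b)


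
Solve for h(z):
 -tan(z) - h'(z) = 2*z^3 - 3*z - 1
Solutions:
 h(z) = C1 - z^4/2 + 3*z^2/2 + z + log(cos(z))


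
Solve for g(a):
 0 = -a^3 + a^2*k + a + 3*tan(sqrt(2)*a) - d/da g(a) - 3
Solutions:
 g(a) = C1 - a^4/4 + a^3*k/3 + a^2/2 - 3*a - 3*sqrt(2)*log(cos(sqrt(2)*a))/2


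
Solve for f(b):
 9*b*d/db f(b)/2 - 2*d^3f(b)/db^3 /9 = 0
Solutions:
 f(b) = C1 + Integral(C2*airyai(3*6^(1/3)*b/2) + C3*airybi(3*6^(1/3)*b/2), b)


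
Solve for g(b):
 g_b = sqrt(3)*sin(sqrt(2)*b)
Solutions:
 g(b) = C1 - sqrt(6)*cos(sqrt(2)*b)/2


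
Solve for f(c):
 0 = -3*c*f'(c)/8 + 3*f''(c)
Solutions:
 f(c) = C1 + C2*erfi(c/4)


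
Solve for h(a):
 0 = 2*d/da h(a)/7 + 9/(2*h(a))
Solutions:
 h(a) = -sqrt(C1 - 126*a)/2
 h(a) = sqrt(C1 - 126*a)/2


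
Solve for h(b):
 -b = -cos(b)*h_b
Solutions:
 h(b) = C1 + Integral(b/cos(b), b)


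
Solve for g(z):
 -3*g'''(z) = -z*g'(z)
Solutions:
 g(z) = C1 + Integral(C2*airyai(3^(2/3)*z/3) + C3*airybi(3^(2/3)*z/3), z)


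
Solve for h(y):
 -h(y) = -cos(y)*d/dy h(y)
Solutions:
 h(y) = C1*sqrt(sin(y) + 1)/sqrt(sin(y) - 1)


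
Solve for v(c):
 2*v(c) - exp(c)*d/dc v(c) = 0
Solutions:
 v(c) = C1*exp(-2*exp(-c))


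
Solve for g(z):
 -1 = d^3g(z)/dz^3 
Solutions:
 g(z) = C1 + C2*z + C3*z^2 - z^3/6


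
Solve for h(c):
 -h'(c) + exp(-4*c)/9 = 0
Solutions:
 h(c) = C1 - exp(-4*c)/36


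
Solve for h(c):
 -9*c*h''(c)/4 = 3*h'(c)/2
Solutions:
 h(c) = C1 + C2*c^(1/3)


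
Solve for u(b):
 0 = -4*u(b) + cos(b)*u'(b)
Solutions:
 u(b) = C1*(sin(b)^2 + 2*sin(b) + 1)/(sin(b)^2 - 2*sin(b) + 1)


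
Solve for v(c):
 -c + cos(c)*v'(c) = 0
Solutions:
 v(c) = C1 + Integral(c/cos(c), c)


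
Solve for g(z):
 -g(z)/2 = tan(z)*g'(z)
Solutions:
 g(z) = C1/sqrt(sin(z))


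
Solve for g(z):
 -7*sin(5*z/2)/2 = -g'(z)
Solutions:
 g(z) = C1 - 7*cos(5*z/2)/5


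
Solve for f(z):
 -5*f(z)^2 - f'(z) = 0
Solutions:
 f(z) = 1/(C1 + 5*z)


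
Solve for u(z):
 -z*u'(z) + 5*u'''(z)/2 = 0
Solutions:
 u(z) = C1 + Integral(C2*airyai(2^(1/3)*5^(2/3)*z/5) + C3*airybi(2^(1/3)*5^(2/3)*z/5), z)


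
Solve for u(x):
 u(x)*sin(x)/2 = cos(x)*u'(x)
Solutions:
 u(x) = C1/sqrt(cos(x))


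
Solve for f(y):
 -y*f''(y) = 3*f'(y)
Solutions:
 f(y) = C1 + C2/y^2


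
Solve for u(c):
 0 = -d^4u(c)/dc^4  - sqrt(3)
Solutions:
 u(c) = C1 + C2*c + C3*c^2 + C4*c^3 - sqrt(3)*c^4/24


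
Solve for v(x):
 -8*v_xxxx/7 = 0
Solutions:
 v(x) = C1 + C2*x + C3*x^2 + C4*x^3


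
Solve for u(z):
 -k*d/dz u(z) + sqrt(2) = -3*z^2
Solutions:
 u(z) = C1 + z^3/k + sqrt(2)*z/k


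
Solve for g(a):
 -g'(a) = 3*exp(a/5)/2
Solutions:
 g(a) = C1 - 15*exp(a/5)/2


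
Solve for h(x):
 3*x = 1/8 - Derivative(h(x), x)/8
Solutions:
 h(x) = C1 - 12*x^2 + x


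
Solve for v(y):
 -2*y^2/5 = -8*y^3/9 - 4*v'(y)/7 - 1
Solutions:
 v(y) = C1 - 7*y^4/18 + 7*y^3/30 - 7*y/4


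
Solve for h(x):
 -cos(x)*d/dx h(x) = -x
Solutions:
 h(x) = C1 + Integral(x/cos(x), x)


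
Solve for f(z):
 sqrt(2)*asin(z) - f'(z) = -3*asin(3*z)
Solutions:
 f(z) = C1 + 3*z*asin(3*z) + sqrt(1 - 9*z^2) + sqrt(2)*(z*asin(z) + sqrt(1 - z^2))


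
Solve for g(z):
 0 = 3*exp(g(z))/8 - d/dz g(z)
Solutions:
 g(z) = log(-1/(C1 + 3*z)) + 3*log(2)


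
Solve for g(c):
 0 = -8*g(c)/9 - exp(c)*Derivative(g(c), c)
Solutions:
 g(c) = C1*exp(8*exp(-c)/9)


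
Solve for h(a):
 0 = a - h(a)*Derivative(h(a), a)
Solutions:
 h(a) = -sqrt(C1 + a^2)
 h(a) = sqrt(C1 + a^2)


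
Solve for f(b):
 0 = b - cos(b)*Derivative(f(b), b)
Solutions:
 f(b) = C1 + Integral(b/cos(b), b)


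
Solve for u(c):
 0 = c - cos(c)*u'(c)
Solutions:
 u(c) = C1 + Integral(c/cos(c), c)


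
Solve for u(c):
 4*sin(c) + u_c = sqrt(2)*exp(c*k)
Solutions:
 u(c) = C1 + 4*cos(c) + sqrt(2)*exp(c*k)/k


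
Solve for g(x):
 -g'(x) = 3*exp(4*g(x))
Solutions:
 g(x) = log(-I*(1/(C1 + 12*x))^(1/4))
 g(x) = log(I*(1/(C1 + 12*x))^(1/4))
 g(x) = log(-(1/(C1 + 12*x))^(1/4))
 g(x) = log(1/(C1 + 12*x))/4


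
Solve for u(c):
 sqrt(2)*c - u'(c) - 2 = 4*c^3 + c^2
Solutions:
 u(c) = C1 - c^4 - c^3/3 + sqrt(2)*c^2/2 - 2*c


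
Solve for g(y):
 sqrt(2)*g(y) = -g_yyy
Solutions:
 g(y) = C3*exp(-2^(1/6)*y) + (C1*sin(2^(1/6)*sqrt(3)*y/2) + C2*cos(2^(1/6)*sqrt(3)*y/2))*exp(2^(1/6)*y/2)


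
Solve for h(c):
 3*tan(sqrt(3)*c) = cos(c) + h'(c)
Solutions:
 h(c) = C1 - sqrt(3)*log(cos(sqrt(3)*c)) - sin(c)


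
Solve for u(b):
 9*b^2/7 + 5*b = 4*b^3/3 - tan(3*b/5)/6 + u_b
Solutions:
 u(b) = C1 - b^4/3 + 3*b^3/7 + 5*b^2/2 - 5*log(cos(3*b/5))/18


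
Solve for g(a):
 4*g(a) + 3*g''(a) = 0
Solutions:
 g(a) = C1*sin(2*sqrt(3)*a/3) + C2*cos(2*sqrt(3)*a/3)


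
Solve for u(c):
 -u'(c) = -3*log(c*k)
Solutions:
 u(c) = C1 + 3*c*log(c*k) - 3*c


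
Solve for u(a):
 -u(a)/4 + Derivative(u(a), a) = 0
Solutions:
 u(a) = C1*exp(a/4)


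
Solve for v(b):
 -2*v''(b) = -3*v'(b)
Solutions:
 v(b) = C1 + C2*exp(3*b/2)


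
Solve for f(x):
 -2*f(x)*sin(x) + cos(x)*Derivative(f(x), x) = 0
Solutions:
 f(x) = C1/cos(x)^2


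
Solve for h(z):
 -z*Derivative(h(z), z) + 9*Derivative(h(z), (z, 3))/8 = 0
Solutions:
 h(z) = C1 + Integral(C2*airyai(2*3^(1/3)*z/3) + C3*airybi(2*3^(1/3)*z/3), z)


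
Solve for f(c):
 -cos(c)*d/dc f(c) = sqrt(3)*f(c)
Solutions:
 f(c) = C1*(sin(c) - 1)^(sqrt(3)/2)/(sin(c) + 1)^(sqrt(3)/2)


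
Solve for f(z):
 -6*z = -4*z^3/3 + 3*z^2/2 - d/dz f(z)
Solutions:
 f(z) = C1 - z^4/3 + z^3/2 + 3*z^2


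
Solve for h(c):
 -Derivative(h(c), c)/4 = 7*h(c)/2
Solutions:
 h(c) = C1*exp(-14*c)


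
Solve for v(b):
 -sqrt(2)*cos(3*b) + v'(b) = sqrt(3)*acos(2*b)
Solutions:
 v(b) = C1 + sqrt(3)*(b*acos(2*b) - sqrt(1 - 4*b^2)/2) + sqrt(2)*sin(3*b)/3


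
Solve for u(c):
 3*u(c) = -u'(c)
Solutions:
 u(c) = C1*exp(-3*c)


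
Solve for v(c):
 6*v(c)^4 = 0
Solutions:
 v(c) = 0


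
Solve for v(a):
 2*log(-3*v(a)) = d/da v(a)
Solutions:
 -Integral(1/(log(-_y) + log(3)), (_y, v(a)))/2 = C1 - a


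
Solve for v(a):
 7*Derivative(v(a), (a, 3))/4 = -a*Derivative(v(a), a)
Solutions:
 v(a) = C1 + Integral(C2*airyai(-14^(2/3)*a/7) + C3*airybi(-14^(2/3)*a/7), a)


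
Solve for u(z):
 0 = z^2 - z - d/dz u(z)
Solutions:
 u(z) = C1 + z^3/3 - z^2/2


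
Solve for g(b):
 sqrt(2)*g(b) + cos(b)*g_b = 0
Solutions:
 g(b) = C1*(sin(b) - 1)^(sqrt(2)/2)/(sin(b) + 1)^(sqrt(2)/2)


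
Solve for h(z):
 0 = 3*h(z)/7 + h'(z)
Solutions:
 h(z) = C1*exp(-3*z/7)


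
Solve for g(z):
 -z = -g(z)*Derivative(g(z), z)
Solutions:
 g(z) = -sqrt(C1 + z^2)
 g(z) = sqrt(C1 + z^2)


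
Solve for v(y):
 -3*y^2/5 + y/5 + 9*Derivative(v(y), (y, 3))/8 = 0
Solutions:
 v(y) = C1 + C2*y + C3*y^2 + 2*y^5/225 - y^4/135


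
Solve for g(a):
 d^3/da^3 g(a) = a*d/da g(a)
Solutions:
 g(a) = C1 + Integral(C2*airyai(a) + C3*airybi(a), a)


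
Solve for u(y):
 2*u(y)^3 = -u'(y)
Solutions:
 u(y) = -sqrt(2)*sqrt(-1/(C1 - 2*y))/2
 u(y) = sqrt(2)*sqrt(-1/(C1 - 2*y))/2


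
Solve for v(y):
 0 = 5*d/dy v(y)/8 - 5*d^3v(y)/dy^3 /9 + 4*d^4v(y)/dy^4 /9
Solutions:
 v(y) = C1 + C2*exp(y*(5*5^(2/3)/(9*sqrt(579) + 218)^(1/3) + 10 + 5^(1/3)*(9*sqrt(579) + 218)^(1/3))/24)*sin(sqrt(3)*5^(1/3)*y*(-(9*sqrt(579) + 218)^(1/3) + 5*5^(1/3)/(9*sqrt(579) + 218)^(1/3))/24) + C3*exp(y*(5*5^(2/3)/(9*sqrt(579) + 218)^(1/3) + 10 + 5^(1/3)*(9*sqrt(579) + 218)^(1/3))/24)*cos(sqrt(3)*5^(1/3)*y*(-(9*sqrt(579) + 218)^(1/3) + 5*5^(1/3)/(9*sqrt(579) + 218)^(1/3))/24) + C4*exp(y*(-5^(1/3)*(9*sqrt(579) + 218)^(1/3) - 5*5^(2/3)/(9*sqrt(579) + 218)^(1/3) + 5)/12)


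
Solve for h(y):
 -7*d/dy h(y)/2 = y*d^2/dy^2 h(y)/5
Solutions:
 h(y) = C1 + C2/y^(33/2)


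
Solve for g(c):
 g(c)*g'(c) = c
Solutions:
 g(c) = -sqrt(C1 + c^2)
 g(c) = sqrt(C1 + c^2)


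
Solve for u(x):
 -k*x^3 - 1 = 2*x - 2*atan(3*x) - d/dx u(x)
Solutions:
 u(x) = C1 + k*x^4/4 + x^2 - 2*x*atan(3*x) + x + log(9*x^2 + 1)/3


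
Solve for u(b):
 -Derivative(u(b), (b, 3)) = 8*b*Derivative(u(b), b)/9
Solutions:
 u(b) = C1 + Integral(C2*airyai(-2*3^(1/3)*b/3) + C3*airybi(-2*3^(1/3)*b/3), b)


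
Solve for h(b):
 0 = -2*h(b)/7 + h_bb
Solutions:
 h(b) = C1*exp(-sqrt(14)*b/7) + C2*exp(sqrt(14)*b/7)


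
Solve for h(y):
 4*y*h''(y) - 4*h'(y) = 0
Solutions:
 h(y) = C1 + C2*y^2


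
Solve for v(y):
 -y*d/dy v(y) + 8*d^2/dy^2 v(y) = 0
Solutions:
 v(y) = C1 + C2*erfi(y/4)


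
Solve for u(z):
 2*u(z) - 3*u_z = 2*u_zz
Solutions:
 u(z) = C1*exp(-2*z) + C2*exp(z/2)


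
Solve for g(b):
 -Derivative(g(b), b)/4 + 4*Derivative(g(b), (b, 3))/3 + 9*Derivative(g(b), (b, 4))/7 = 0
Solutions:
 g(b) = C1 + C2*exp(-b*(448*7^(2/3)/(243*sqrt(8873) + 33961)^(1/3) + 7^(1/3)*(243*sqrt(8873) + 33961)^(1/3) + 112)/324)*sin(sqrt(3)*7^(1/3)*b*(-(243*sqrt(8873) + 33961)^(1/3) + 448*7^(1/3)/(243*sqrt(8873) + 33961)^(1/3))/324) + C3*exp(-b*(448*7^(2/3)/(243*sqrt(8873) + 33961)^(1/3) + 7^(1/3)*(243*sqrt(8873) + 33961)^(1/3) + 112)/324)*cos(sqrt(3)*7^(1/3)*b*(-(243*sqrt(8873) + 33961)^(1/3) + 448*7^(1/3)/(243*sqrt(8873) + 33961)^(1/3))/324) + C4*exp(b*(-56 + 448*7^(2/3)/(243*sqrt(8873) + 33961)^(1/3) + 7^(1/3)*(243*sqrt(8873) + 33961)^(1/3))/162)


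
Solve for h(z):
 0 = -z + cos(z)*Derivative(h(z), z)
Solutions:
 h(z) = C1 + Integral(z/cos(z), z)


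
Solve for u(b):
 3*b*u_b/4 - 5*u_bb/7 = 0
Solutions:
 u(b) = C1 + C2*erfi(sqrt(210)*b/20)


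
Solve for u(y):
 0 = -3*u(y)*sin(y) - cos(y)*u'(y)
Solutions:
 u(y) = C1*cos(y)^3


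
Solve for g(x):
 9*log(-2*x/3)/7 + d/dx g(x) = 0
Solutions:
 g(x) = C1 - 9*x*log(-x)/7 + 9*x*(-log(2) + 1 + log(3))/7


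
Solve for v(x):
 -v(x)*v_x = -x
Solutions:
 v(x) = -sqrt(C1 + x^2)
 v(x) = sqrt(C1 + x^2)


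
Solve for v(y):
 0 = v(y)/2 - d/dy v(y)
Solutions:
 v(y) = C1*exp(y/2)


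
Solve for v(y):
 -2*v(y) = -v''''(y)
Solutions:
 v(y) = C1*exp(-2^(1/4)*y) + C2*exp(2^(1/4)*y) + C3*sin(2^(1/4)*y) + C4*cos(2^(1/4)*y)


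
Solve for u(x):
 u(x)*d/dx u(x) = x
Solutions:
 u(x) = -sqrt(C1 + x^2)
 u(x) = sqrt(C1 + x^2)


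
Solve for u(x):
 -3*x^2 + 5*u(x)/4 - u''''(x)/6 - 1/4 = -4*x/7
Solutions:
 u(x) = C1*exp(-15^(1/4)*2^(3/4)*x/2) + C2*exp(15^(1/4)*2^(3/4)*x/2) + C3*sin(15^(1/4)*2^(3/4)*x/2) + C4*cos(15^(1/4)*2^(3/4)*x/2) + 12*x^2/5 - 16*x/35 + 1/5


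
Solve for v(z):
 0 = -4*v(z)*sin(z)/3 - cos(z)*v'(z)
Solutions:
 v(z) = C1*cos(z)^(4/3)


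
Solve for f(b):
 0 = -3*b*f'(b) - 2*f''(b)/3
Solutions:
 f(b) = C1 + C2*erf(3*b/2)


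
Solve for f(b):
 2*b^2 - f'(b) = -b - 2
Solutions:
 f(b) = C1 + 2*b^3/3 + b^2/2 + 2*b
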